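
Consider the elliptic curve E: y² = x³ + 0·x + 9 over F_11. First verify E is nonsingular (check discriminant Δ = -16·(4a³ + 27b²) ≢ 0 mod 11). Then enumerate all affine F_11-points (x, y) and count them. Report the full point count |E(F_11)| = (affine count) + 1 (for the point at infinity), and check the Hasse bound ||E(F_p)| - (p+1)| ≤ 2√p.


Affine points = {(0, 3), (0, 8), (3, 5), (3, 6), (6, 4), (6, 7), (7, 0), (8, 2), (8, 9), (9, 1), (9, 10)}; affine count = 11; |E(F_11)| = 12.

Discriminant check: Δ ∝ 4a³ + 27b² = 4·0³ + 27·9² = 4·0 + 27·81 ≡ 9 (mod 11). Nonzero ⇒ E is nonsingular.
For each x ∈ F_11, compute rhs = x³ + 0·x + 9 mod 11, then count y ∈ F_11 with y² ≡ rhs.
  x = 0: rhs = 9, matching y values: 3, 8 (2 points).
  x = 1: rhs = 10, matching y values: none (0 points).
  x = 2: rhs = 6, matching y values: none (0 points).
  x = 3: rhs = 3, matching y values: 5, 6 (2 points).
  x = 4: rhs = 7, matching y values: none (0 points).
  x = 5: rhs = 2, matching y values: none (0 points).
  x = 6: rhs = 5, matching y values: 4, 7 (2 points).
  x = 7: rhs = 0, matching y values: 0 (1 points).
  x = 8: rhs = 4, matching y values: 2, 9 (2 points).
  x = 9: rhs = 1, matching y values: 1, 10 (2 points).
  x = 10: rhs = 8, matching y values: none (0 points).
Total affine count: 11.
Full point count |E(F_11)| = 11 + 1 = 12.
Hasse bound: |12 − (11+1)| = |0| = 0 ≤ 2√11 ≈ 6.6332 ✓.


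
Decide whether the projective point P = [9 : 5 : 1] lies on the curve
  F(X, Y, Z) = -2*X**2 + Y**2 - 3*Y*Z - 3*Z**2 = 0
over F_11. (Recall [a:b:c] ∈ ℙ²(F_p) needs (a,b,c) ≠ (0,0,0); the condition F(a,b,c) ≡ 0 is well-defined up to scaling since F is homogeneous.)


F(9,5,1) ≡ 10 (mod 11); P is NOT on the curve.

Evaluate F(9, 5, 1) term-by-term (mod 11).
  -2*X**2 ↦ -2·81·1·1 = -162
  Y**2 ↦ 1·1·25·1 = 25
  -3*Y*Z ↦ -3·1·5·1 = -15
  -3*Z**2 ↦ -3·1·1·1 = -3
Sum: F(9, 5, 1) = (-162) + (25) + (-15) + (-3) = -155.
Reducing mod 11: -155 ≡ 10 (mod 11).
Since F(a, b, c) ≡ 10 ≠ 0 (mod 11), P does NOT lie on the curve.


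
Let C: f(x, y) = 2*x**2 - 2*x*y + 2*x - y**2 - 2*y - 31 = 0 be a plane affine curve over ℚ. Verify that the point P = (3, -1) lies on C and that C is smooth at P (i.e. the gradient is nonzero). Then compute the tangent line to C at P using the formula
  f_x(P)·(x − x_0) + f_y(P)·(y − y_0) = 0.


Tangent line at P: 16*x - 6*y - 54 = 0.

Step 1: f(3, -1) = 0, so P lies on C.
Step 2: partial derivatives
  f_x(x, y) = 4*x - 2*y + 2, f_y(x, y) = -2*x - 2*y - 2.
  f_x(P) = 16, f_y(P) = -6 (gradient nonzero, so P is smooth).
Step 3: tangent line at P: 16·(x − 3) + -6·(y − -1) = 0.
Expanding: 16*x - 6*y - 54 = 0.


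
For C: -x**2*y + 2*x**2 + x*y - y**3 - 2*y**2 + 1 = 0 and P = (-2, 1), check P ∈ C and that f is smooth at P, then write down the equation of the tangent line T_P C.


Tangent line at P: -3*x - 13*y + 7 = 0.

Step 1: f(-2, 1) = 0, so P lies on C.
Step 2: partial derivatives
  f_x(x, y) = -2*x*y + 4*x + y, f_y(x, y) = -x**2 + x - 3*y**2 - 4*y.
  f_x(P) = -3, f_y(P) = -13 (gradient nonzero, so P is smooth).
Step 3: tangent line at P: -3·(x − -2) + -13·(y − 1) = 0.
Expanding: -3*x - 13*y + 7 = 0.


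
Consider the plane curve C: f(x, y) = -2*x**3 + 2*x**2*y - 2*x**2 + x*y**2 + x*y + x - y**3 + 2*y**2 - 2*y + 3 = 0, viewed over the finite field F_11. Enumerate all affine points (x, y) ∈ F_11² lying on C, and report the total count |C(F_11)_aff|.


Affine F_11-points: {(1, 0), (2, 7), (2, 9), (2, 10), (3, 0), (6, 0), (6, 2), (6, 6)}; count = 8.

For each of the 121 pairs (x, y) ∈ F_11², evaluate f(x, y) mod 11. Record the zeros.
  x = 0: [0↦3, 1↦2, 2↦10, 3↦10, 4↦7, 5↦6, 6↦1, 7↦8, 8↦10, 9↦1, 10↦8]  zeros at y ∈ ∅
  x = 1: [0↦0, 1↦3, 2↦6, 3↦3, 4↦10, 5↦10, 6↦8, 7↦9, 8↦7, 9↦7, 10↦3]  zeros at y ∈ {0}
  x = 2: [0↦3, 1↦3, 2↦5, 3↦3, 4↦2, 5↦7, 6↦1, 7↦0, 8↦9, 9↦0, 10↦0]  zeros at y ∈ {7, 9, 10}
  x = 3: [0↦0, 1↦1, 2↦6, 3↦9, 4↦4, 5↦7, 6↦1, 7↦2, 8↦4, 9↦1, 10↦9]  zeros at y ∈ {0}
  x = 4: [0↦1, 1↦7, 2↦8, 3↦9, 4↦4, 5↦9, 6↦7, 7↦3, 8↦2, 9↦9, 10↦7]  zeros at y ∈ ∅
  x = 5: [0↦5, 1↦9, 2↦10, 3↦2, 4↦1, 5↦1, 6↦7, 7↦2, 8↦2, 9↦1, 10↦4]  zeros at y ∈ ∅
  x = 6: [0↦0, 1↦6, 2↦0, 3↦9, 4↦5, 5↦4, 6↦0, 7↦9, 8↦3, 9↦9, 10↦10]  zeros at y ∈ {0, 2, 6}
  x = 7: [0↦7, 1↦8, 2↦10, 3↦7, 4↦4, 5↦6, 6↦7, 7↦1, 8↦4, 9↦10, 10↦2]  zeros at y ∈ ∅
  x = 8: [0↦3, 1↦3, 2↦6, 3↦6, 4↦8, 5↦6, 6↦5, 7↦10, 8↦4, 9↦3, 10↦1]  zeros at y ∈ ∅
  x = 9: [0↦9, 1↦1, 2↦9, 3↦5, 4↦5, 5↦3, 6↦4, 7↦2, 8↦2, 9↦9, 10↦6]  zeros at y ∈ ∅
  x = 10: [0↦2, 1↦1, 2↦7, 3↦3, 4↦5, 5↦7, 6↦3, 7↦9, 8↦8, 9↦5, 10↦5]  zeros at y ∈ ∅
Collecting zeros: affine points = {(1, 0), (2, 7), (2, 9), (2, 10), (3, 0), (6, 0), (6, 2), (6, 6)}.
Total count |C(F_11)_aff| = 8.


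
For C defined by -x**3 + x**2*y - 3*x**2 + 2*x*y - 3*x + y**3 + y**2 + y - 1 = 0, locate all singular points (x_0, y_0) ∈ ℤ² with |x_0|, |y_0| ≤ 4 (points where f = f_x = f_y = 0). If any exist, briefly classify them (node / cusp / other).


Singular points: {(-1, 0)}; classification: cusp.

Compute partial derivatives:
  f_x = -3*x**2 + 2*x*y - 6*x + 2*y - 3.
  f_y = x**2 + 2*x + 3*y**2 + 2*y + 1.
Scan x_0 ∈ {−4, ..., 4}. For each x_0, f_y(x_0, y) is a polynomial in y; find its integer roots y ∈ {−4, ..., 4}, then test f_x and f at those candidates.
  x = -4: f_y(-4, y) = 3*y**2 + 2*y + 9; no integer root y with |y| ≤ 4.
  x = -3: f_y(-3, y) = 3*y**2 + 2*y + 4; no integer root y with |y| ≤ 4.
  x = -2: f_y(-2, y) = 3*y**2 + 2*y + 1; no integer root y with |y| ≤ 4.
  x = -1: f_y(-1, y) = 3*y**2 + 2*y; vanishes at y ∈ {0}. (-1, 0): f_x = 0, f = 0 — SINGULAR.
  x = 0: f_y(0, y) = 3*y**2 + 2*y + 1; no integer root y with |y| ≤ 4.
  x = 1: f_y(1, y) = 3*y**2 + 2*y + 4; no integer root y with |y| ≤ 4.
  x = 2: f_y(2, y) = 3*y**2 + 2*y + 9; no integer root y with |y| ≤ 4.
  x = 3: f_y(3, y) = 3*y**2 + 2*y + 16; no integer root y with |y| ≤ 4.
  x = 4: f_y(4, y) = 3*y**2 + 2*y + 25; no integer root y with |y| ≤ 4.
Only singular point on the grid: (-1, 0).
Classify: substitute x = -1 + u, y = 0 + v and expand: f = -u**3 + u**2*v + v**3 + v**2.
No constant or linear terms (consistent with a singular point). Quadratic part: v**2. Cubic part: -u**3 + u**2*v + v**3.
The quadratic part v**2 is a perfect square, so there is a single (double) tangent line v = 0, i.e. y = 0. Restricting the cubic part to that line (v = 0) leaves -u**3 ≠ 0, so f is not divisible by v and the branch is v² ≈ u**3 to lowest order — this is a cusp.
Classification: cusp.


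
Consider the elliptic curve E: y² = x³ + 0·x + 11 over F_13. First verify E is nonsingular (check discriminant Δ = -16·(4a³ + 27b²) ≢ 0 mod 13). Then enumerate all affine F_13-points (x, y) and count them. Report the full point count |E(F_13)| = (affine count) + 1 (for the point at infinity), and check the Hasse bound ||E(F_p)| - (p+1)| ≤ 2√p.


Affine points = {(1, 5), (1, 8), (3, 5), (3, 8), (4, 6), (4, 7), (7, 4), (7, 9), (8, 4), (8, 9), (9, 5), (9, 8), (10, 6), (10, 7), (11, 4), (11, 9), (12, 6), (12, 7)}; affine count = 18; |E(F_13)| = 19.

Discriminant check: Δ ∝ 4a³ + 27b² = 4·0³ + 27·11² = 4·0 + 27·121 ≡ 4 (mod 13). Nonzero ⇒ E is nonsingular.
For each x ∈ F_13, compute rhs = x³ + 0·x + 11 mod 13, then count y ∈ F_13 with y² ≡ rhs.
  x = 0: rhs = 11, matching y values: none (0 points).
  x = 1: rhs = 12, matching y values: 5, 8 (2 points).
  x = 2: rhs = 6, matching y values: none (0 points).
  x = 3: rhs = 12, matching y values: 5, 8 (2 points).
  x = 4: rhs = 10, matching y values: 6, 7 (2 points).
  x = 5: rhs = 6, matching y values: none (0 points).
  x = 6: rhs = 6, matching y values: none (0 points).
  x = 7: rhs = 3, matching y values: 4, 9 (2 points).
  x = 8: rhs = 3, matching y values: 4, 9 (2 points).
  x = 9: rhs = 12, matching y values: 5, 8 (2 points).
  x = 10: rhs = 10, matching y values: 6, 7 (2 points).
  x = 11: rhs = 3, matching y values: 4, 9 (2 points).
  x = 12: rhs = 10, matching y values: 6, 7 (2 points).
Total affine count: 18.
Full point count |E(F_13)| = 18 + 1 = 19.
Hasse bound: |19 − (13+1)| = |5| = 5 ≤ 2√13 ≈ 7.2111 ✓.


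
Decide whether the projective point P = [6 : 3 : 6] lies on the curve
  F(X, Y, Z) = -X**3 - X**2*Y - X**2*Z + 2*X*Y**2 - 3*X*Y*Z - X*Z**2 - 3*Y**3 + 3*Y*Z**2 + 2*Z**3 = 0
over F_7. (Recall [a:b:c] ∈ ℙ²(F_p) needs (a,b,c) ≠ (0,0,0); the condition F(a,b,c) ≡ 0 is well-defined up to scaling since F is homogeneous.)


F(6,3,6) ≡ 4 (mod 7); P is NOT on the curve.

Evaluate F(6, 3, 6) term-by-term (mod 7).
  -X**3 ↦ -1·216·1·1 = -216
  -X**2*Y ↦ -1·36·3·1 = -108
  -X**2*Z ↦ -1·36·1·6 = -216
  2*X*Y**2 ↦ 2·6·9·1 = 108
  -3*X*Y*Z ↦ -3·6·3·6 = -324
  -X*Z**2 ↦ -1·6·1·36 = -216
  -3*Y**3 ↦ -3·1·27·1 = -81
  3*Y*Z**2 ↦ 3·1·3·36 = 324
  2*Z**3 ↦ 2·1·1·216 = 432
Sum: F(6, 3, 6) = (-216) + (-108) + (-216) + (108) + (-324) + (-216) + (-81) + (324) + (432) = -297.
Reducing mod 7: -297 ≡ 4 (mod 7).
Since F(a, b, c) ≡ 4 ≠ 0 (mod 7), P does NOT lie on the curve.


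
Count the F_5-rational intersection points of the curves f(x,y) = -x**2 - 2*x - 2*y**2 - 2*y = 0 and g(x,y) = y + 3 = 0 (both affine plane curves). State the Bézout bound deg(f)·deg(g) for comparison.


Common zeros: {(1, 2), (2, 2)}; count = 2; Bézout bound = 2.

deg(f) = 2, deg(g) = 1, so Bézout bound = 2.
Scan x ∈ F_5. For each x, list the y ∈ F_5 with f(x, y) ≡ 0 and those with g(x, y) ≡ 0 (mod 5); the common zeros in that column are the intersection.
  x = 0: f ≡ 0 at y ∈ {0, 4}; g ≡ 0 at y ∈ {2}; common: ∅.
  x = 1: f ≡ 0 at y ∈ {2}; g ≡ 0 at y ∈ {2}; common: {2}.
  x = 2: f ≡ 0 at y ∈ {2}; g ≡ 0 at y ∈ {2}; common: {2}.
  x = 3: f ≡ 0 at y ∈ {0, 4}; g ≡ 0 at y ∈ {2}; common: ∅.
  x = 4: f ≡ 0 at y ∈ ∅; g ≡ 0 at y ∈ {2}; common: ∅.
Collecting: common zeros = {(1, 2), (2, 2)}, so the count is 2.
Comparison with the Bézout bound: 2 ≤ 2 = deg(f)·deg(g), as expected for curves with no common component (the bound is attained).


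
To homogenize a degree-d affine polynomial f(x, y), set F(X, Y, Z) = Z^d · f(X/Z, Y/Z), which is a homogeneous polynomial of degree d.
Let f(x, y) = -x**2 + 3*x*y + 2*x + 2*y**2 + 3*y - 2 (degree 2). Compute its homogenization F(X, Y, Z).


F(X, Y, Z) = -X**2 + 3*X*Y + 2*X*Z + 2*Y**2 + 3*Y*Z - 2*Z**2

deg(f) = 2.
Substitute x = X/Z, y = Y/Z into f, then multiply by Z^2.
  monomial -1·x^2·y^0 ↦ -1·X^2·Y^0·Z^0.
  monomial 3·x^1·y^1 ↦ 3·X^1·Y^1·Z^0.
  monomial 2·x^1·y^0 ↦ 2·X^1·Y^0·Z^1.
  monomial 2·x^0·y^2 ↦ 2·X^0·Y^2·Z^0.
  monomial 3·x^0·y^1 ↦ 3·X^0·Y^1·Z^1.
  monomial -2·x^0·y^0 ↦ -2·X^0·Y^0·Z^2.
Collecting: F(X, Y, Z) = -X**2 + 3*X*Y + 2*X*Z + 2*Y**2 + 3*Y*Z - 2*Z**2.


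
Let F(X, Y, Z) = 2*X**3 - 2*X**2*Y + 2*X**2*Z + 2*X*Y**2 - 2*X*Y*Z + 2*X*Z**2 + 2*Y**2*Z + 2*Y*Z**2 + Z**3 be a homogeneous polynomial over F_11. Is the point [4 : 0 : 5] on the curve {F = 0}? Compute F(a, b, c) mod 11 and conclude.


F(4,0,5) ≡ 8 (mod 11); P is NOT on the curve.

Evaluate F(4, 0, 5) term-by-term (mod 11).
  2*X**3 ↦ 2·64·1·1 = 128
  -2*X**2*Y ↦ -2·16·0·1 = 0
  2*X**2*Z ↦ 2·16·1·5 = 160
  2*X*Y**2 ↦ 2·4·0·1 = 0
  -2*X*Y*Z ↦ -2·4·0·5 = 0
  2*X*Z**2 ↦ 2·4·1·25 = 200
  2*Y**2*Z ↦ 2·1·0·5 = 0
  2*Y*Z**2 ↦ 2·1·0·25 = 0
  Z**3 ↦ 1·1·1·125 = 125
Sum: F(4, 0, 5) = (128) + (0) + (160) + (0) + (0) + (200) + (0) + (0) + (125) = 613.
Reducing mod 11: 613 ≡ 8 (mod 11).
Since F(a, b, c) ≡ 8 ≠ 0 (mod 11), P does NOT lie on the curve.


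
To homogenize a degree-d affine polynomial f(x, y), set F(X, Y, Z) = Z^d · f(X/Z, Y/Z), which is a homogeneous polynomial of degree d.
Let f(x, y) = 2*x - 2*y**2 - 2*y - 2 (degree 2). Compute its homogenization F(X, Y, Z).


F(X, Y, Z) = 2*X*Z - 2*Y**2 - 2*Y*Z - 2*Z**2

deg(f) = 2.
Substitute x = X/Z, y = Y/Z into f, then multiply by Z^2.
  monomial 2·x^1·y^0 ↦ 2·X^1·Y^0·Z^1.
  monomial -2·x^0·y^2 ↦ -2·X^0·Y^2·Z^0.
  monomial -2·x^0·y^1 ↦ -2·X^0·Y^1·Z^1.
  monomial -2·x^0·y^0 ↦ -2·X^0·Y^0·Z^2.
Collecting: F(X, Y, Z) = 2*X*Z - 2*Y**2 - 2*Y*Z - 2*Z**2.


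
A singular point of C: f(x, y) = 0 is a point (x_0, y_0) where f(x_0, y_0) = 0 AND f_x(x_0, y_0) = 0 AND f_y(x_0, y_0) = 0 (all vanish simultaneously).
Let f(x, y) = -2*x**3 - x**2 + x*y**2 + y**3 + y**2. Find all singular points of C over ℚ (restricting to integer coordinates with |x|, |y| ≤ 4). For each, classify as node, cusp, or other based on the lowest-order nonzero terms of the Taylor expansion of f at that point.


Singular points: {(0, 0)}; classification: node.

Compute partial derivatives:
  f_x = -6*x**2 - 2*x + y**2.
  f_y = 2*x*y + 3*y**2 + 2*y.
Scan x_0 ∈ {−4, ..., 4}. For each x_0, f_y(x_0, y) is a polynomial in y; find its integer roots y ∈ {−4, ..., 4}, then test f_x and f at those candidates.
  x = -4: f_y(-4, y) = 3*y**2 - 6*y; vanishes at y ∈ {0, 2}. (-4, 0): f_x = -88 ≠ 0; (-4, 2): f_x = -84 ≠ 0.
  x = -3: f_y(-3, y) = 3*y**2 - 4*y; vanishes at y ∈ {0}. (-3, 0): f_x = -48 ≠ 0.
  x = -2: f_y(-2, y) = 3*y**2 - 2*y; vanishes at y ∈ {0}. (-2, 0): f_x = -20 ≠ 0.
  x = -1: f_y(-1, y) = 3*y**2; vanishes at y ∈ {0}. (-1, 0): f_x = -4 ≠ 0.
  x = 0: f_y(0, y) = 3*y**2 + 2*y; vanishes at y ∈ {0}. (0, 0): f_x = 0, f = 0 — SINGULAR.
  x = 1: f_y(1, y) = 3*y**2 + 4*y; vanishes at y ∈ {0}. (1, 0): f_x = -8 ≠ 0.
  x = 2: f_y(2, y) = 3*y**2 + 6*y; vanishes at y ∈ {-2, 0}. (2, -2): f_x = -24 ≠ 0; (2, 0): f_x = -28 ≠ 0.
  x = 3: f_y(3, y) = 3*y**2 + 8*y; vanishes at y ∈ {0}. (3, 0): f_x = -60 ≠ 0.
  x = 4: f_y(4, y) = 3*y**2 + 10*y; vanishes at y ∈ {0}. (4, 0): f_x = -104 ≠ 0.
Only singular point on the grid: (0, 0).
Classify: substitute x = 0 + u, y = 0 + v and expand: f = -2*u**3 - u**2 + u*v**2 + v**3 + v**2.
No constant or linear terms (consistent with a singular point). Quadratic part: -u**2 + v**2. Cubic part: -2*u**3 + u*v**2 + v**3.
The quadratic part v**2 - u**2 = (v − u)(v + u) splits into two distinct linear factors, so there are two distinct tangent lines y − 0 = ±(x − 0) — this is a node (ordinary double point).
Classification: node.


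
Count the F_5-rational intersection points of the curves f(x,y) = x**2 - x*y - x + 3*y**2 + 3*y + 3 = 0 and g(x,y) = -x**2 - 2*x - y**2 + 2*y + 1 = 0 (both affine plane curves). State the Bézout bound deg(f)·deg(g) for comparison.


Common zeros: {(2, 3)}; count = 1; Bézout bound = 4.

deg(f) = 2, deg(g) = 2, so Bézout bound = 4.
Scan x ∈ F_5. For each x, list the y ∈ F_5 with f(x, y) ≡ 0 and those with g(x, y) ≡ 0 (mod 5); the common zeros in that column are the intersection.
  x = 0: f ≡ 0 at y ∈ ∅; g ≡ 0 at y ∈ ∅; common: ∅.
  x = 1: f ≡ 0 at y ∈ ∅; g ≡ 0 at y ∈ {3, 4}; common: ∅.
  x = 2: f ≡ 0 at y ∈ {0, 3}; g ≡ 0 at y ∈ {3, 4}; common: {3}.
  x = 3: f ≡ 0 at y ∈ ∅; g ≡ 0 at y ∈ ∅; common: ∅.
  x = 4: f ≡ 0 at y ∈ {0, 2}; g ≡ 0 at y ∈ ∅; common: ∅.
Collecting: common zeros = {(2, 3)}, so the count is 1.
Comparison with the Bézout bound: 1 ≤ 4 = deg(f)·deg(g), as expected for curves with no common component (the affine F_5-count falls short of the bound because intersections may lie at infinity, over extension fields, or carry multiplicity).


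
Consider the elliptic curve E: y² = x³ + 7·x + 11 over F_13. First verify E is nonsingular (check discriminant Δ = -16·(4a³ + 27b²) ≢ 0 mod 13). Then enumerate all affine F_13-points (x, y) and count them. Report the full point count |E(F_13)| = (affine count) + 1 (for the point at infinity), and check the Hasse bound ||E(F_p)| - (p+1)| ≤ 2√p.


Affine points = {(4, 5), (4, 8), (6, 3), (6, 10), (7, 0), (9, 6), (9, 7), (12, 4), (12, 9)}; affine count = 9; |E(F_13)| = 10.

Discriminant check: Δ ∝ 4a³ + 27b² = 4·7³ + 27·11² = 4·343 + 27·121 ≡ 11 (mod 13). Nonzero ⇒ E is nonsingular.
For each x ∈ F_13, compute rhs = x³ + 7·x + 11 mod 13, then count y ∈ F_13 with y² ≡ rhs.
  x = 0: rhs = 11, matching y values: none (0 points).
  x = 1: rhs = 6, matching y values: none (0 points).
  x = 2: rhs = 7, matching y values: none (0 points).
  x = 3: rhs = 7, matching y values: none (0 points).
  x = 4: rhs = 12, matching y values: 5, 8 (2 points).
  x = 5: rhs = 2, matching y values: none (0 points).
  x = 6: rhs = 9, matching y values: 3, 10 (2 points).
  x = 7: rhs = 0, matching y values: 0 (1 points).
  x = 8: rhs = 7, matching y values: none (0 points).
  x = 9: rhs = 10, matching y values: 6, 7 (2 points).
  x = 10: rhs = 2, matching y values: none (0 points).
  x = 11: rhs = 2, matching y values: none (0 points).
  x = 12: rhs = 3, matching y values: 4, 9 (2 points).
Total affine count: 9.
Full point count |E(F_13)| = 9 + 1 = 10.
Hasse bound: |10 − (13+1)| = |-4| = 4 ≤ 2√13 ≈ 7.2111 ✓.


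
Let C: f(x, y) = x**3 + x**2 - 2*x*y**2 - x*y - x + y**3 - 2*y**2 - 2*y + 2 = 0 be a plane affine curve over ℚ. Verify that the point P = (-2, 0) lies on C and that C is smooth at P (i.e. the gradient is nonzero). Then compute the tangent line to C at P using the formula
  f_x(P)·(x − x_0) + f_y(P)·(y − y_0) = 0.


Tangent line at P: 7*x + 14 = 0.

Step 1: f(-2, 0) = 0, so P lies on C.
Step 2: partial derivatives
  f_x(x, y) = 3*x**2 + 2*x - 2*y**2 - y - 1, f_y(x, y) = -4*x*y - x + 3*y**2 - 4*y - 2.
  f_x(P) = 7, f_y(P) = 0 (gradient nonzero, so P is smooth).
Step 3: tangent line at P: 7·(x − -2) + 0·(y − 0) = 0.
Expanding: 7*x + 14 = 0.


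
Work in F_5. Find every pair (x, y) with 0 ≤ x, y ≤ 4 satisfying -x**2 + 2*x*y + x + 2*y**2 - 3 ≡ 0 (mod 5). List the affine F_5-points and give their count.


Affine F_5-points: {(0, 2), (0, 3), (2, 0), (2, 3), (4, 0), (4, 1)}; count = 6.

For each of the 25 pairs (x, y) ∈ F_5², evaluate f(x, y) mod 5. Record the zeros.
  x = 0: [0↦2, 1↦4, 2↦0, 3↦0, 4↦4]  zeros at y ∈ {2, 3}
  x = 1: [0↦2, 1↦1, 2↦4, 3↦1, 4↦2]  zeros at y ∈ ∅
  x = 2: [0↦0, 1↦1, 2↦1, 3↦0, 4↦3]  zeros at y ∈ {0, 3}
  x = 3: [0↦1, 1↦4, 2↦1, 3↦2, 4↦2]  zeros at y ∈ ∅
  x = 4: [0↦0, 1↦0, 2↦4, 3↦2, 4↦4]  zeros at y ∈ {0, 1}
Collecting zeros: affine points = {(0, 2), (0, 3), (2, 0), (2, 3), (4, 0), (4, 1)}.
Total count |C(F_5)_aff| = 6.


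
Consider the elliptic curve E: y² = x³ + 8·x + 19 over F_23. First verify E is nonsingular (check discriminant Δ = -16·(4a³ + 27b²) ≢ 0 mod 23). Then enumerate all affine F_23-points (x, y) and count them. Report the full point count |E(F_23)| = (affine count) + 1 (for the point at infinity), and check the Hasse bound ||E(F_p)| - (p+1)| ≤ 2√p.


Affine points = {(3, 1), (3, 22), (4, 0), (5, 0), (7, 2), (7, 21), (10, 8), (10, 15), (11, 9), (11, 14), (12, 7), (12, 16), (14, 0), (15, 8), (15, 15), (17, 10), (17, 13), (21, 8), (21, 15)}; affine count = 19; |E(F_23)| = 20.

Discriminant check: Δ ∝ 4a³ + 27b² = 4·8³ + 27·19² = 4·512 + 27·361 ≡ 19 (mod 23). Nonzero ⇒ E is nonsingular.
For each x ∈ F_23, compute rhs = x³ + 8·x + 19 mod 23, then count y ∈ F_23 with y² ≡ rhs.
  x = 0: rhs = 19, matching y values: none (0 points).
  x = 1: rhs = 5, matching y values: none (0 points).
  x = 2: rhs = 20, matching y values: none (0 points).
  x = 3: rhs = 1, matching y values: 1, 22 (2 points).
  x = 4: rhs = 0, matching y values: 0 (1 points).
  x = 5: rhs = 0, matching y values: 0 (1 points).
  x = 6: rhs = 7, matching y values: none (0 points).
  x = 7: rhs = 4, matching y values: 2, 21 (2 points).
  x = 8: rhs = 20, matching y values: none (0 points).
  x = 9: rhs = 15, matching y values: none (0 points).
  x = 10: rhs = 18, matching y values: 8, 15 (2 points).
  x = 11: rhs = 12, matching y values: 9, 14 (2 points).
  x = 12: rhs = 3, matching y values: 7, 16 (2 points).
  x = 13: rhs = 20, matching y values: none (0 points).
  x = 14: rhs = 0, matching y values: 0 (1 points).
  x = 15: rhs = 18, matching y values: 8, 15 (2 points).
  x = 16: rhs = 11, matching y values: none (0 points).
  x = 17: rhs = 8, matching y values: 10, 13 (2 points).
  x = 18: rhs = 15, matching y values: none (0 points).
  x = 19: rhs = 15, matching y values: none (0 points).
  x = 20: rhs = 14, matching y values: none (0 points).
  x = 21: rhs = 18, matching y values: 8, 15 (2 points).
  x = 22: rhs = 10, matching y values: none (0 points).
Total affine count: 19.
Full point count |E(F_23)| = 19 + 1 = 20.
Hasse bound: |20 − (23+1)| = |-4| = 4 ≤ 2√23 ≈ 9.5917 ✓.


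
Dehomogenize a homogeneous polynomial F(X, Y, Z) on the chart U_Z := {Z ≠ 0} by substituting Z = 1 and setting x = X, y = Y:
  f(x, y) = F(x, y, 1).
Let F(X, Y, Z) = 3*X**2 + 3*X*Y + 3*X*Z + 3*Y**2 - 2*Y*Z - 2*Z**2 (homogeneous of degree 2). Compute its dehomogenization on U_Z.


f(x, y) = 3*x**2 + 3*x*y + 3*x + 3*y**2 - 2*y - 2

On U_Z we set Z = 1. Each monomial c·X^i·Y^j·Z^k in F becomes c·x^i·y^j·1^k = c·x^i·y^j.
Substituting Z = 1: F(X, Y, 1) = 3*x**2 + 3*x*y + 3*x + 3*y**2 - 2*y - 2.
Note: deg(f) ≤ deg(F) = 2; strict inequality happens when F is divisible by Z (lost terms).


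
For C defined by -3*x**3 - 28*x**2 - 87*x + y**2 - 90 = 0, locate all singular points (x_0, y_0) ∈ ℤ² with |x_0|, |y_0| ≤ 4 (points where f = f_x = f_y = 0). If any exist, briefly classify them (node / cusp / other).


Singular points: {(-3, 0)}; classification: node.

Compute partial derivatives:
  f_x = -9*x**2 - 56*x - 87.
  f_y = 2*y.
Scan x_0 ∈ {−4, ..., 4}. For each x_0, f_y(x_0, y) is a polynomial in y; find its integer roots y ∈ {−4, ..., 4}, then test f_x and f at those candidates.
  x = -4: f_y(-4, y) = 2*y; vanishes at y ∈ {0}. (-4, 0): f_x = -7 ≠ 0.
  x = -3: f_y(-3, y) = 2*y; vanishes at y ∈ {0}. (-3, 0): f_x = 0, f = 0 — SINGULAR.
  x = -2: f_y(-2, y) = 2*y; vanishes at y ∈ {0}. (-2, 0): f_x = -11 ≠ 0.
  x = -1: f_y(-1, y) = 2*y; vanishes at y ∈ {0}. (-1, 0): f_x = -40 ≠ 0.
  x = 0: f_y(0, y) = 2*y; vanishes at y ∈ {0}. (0, 0): f_x = -87 ≠ 0.
  x = 1: f_y(1, y) = 2*y; vanishes at y ∈ {0}. (1, 0): f_x = -152 ≠ 0.
  x = 2: f_y(2, y) = 2*y; vanishes at y ∈ {0}. (2, 0): f_x = -235 ≠ 0.
  x = 3: f_y(3, y) = 2*y; vanishes at y ∈ {0}. (3, 0): f_x = -336 ≠ 0.
  x = 4: f_y(4, y) = 2*y; vanishes at y ∈ {0}. (4, 0): f_x = -455 ≠ 0.
Only singular point on the grid: (-3, 0).
Classify: substitute x = -3 + u, y = 0 + v and expand: f = -3*u**3 - u**2 + v**2.
No constant or linear terms (consistent with a singular point). Quadratic part: -u**2 + v**2. Cubic part: -3*u**3.
The quadratic part v**2 - u**2 = (v − u)(v + u) splits into two distinct linear factors, so there are two distinct tangent lines y − 0 = ±(x − -3) — this is a node (ordinary double point).
Classification: node.


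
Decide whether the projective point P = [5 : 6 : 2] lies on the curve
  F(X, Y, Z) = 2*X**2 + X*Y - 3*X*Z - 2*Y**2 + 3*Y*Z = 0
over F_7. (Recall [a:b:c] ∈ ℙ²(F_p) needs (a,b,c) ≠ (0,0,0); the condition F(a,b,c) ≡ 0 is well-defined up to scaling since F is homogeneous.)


F(5,6,2) ≡ 0 (mod 7); P is on the curve.

Evaluate F(5, 6, 2) term-by-term (mod 7).
  2*X**2 ↦ 2·25·1·1 = 50
  X*Y ↦ 1·5·6·1 = 30
  -3*X*Z ↦ -3·5·1·2 = -30
  -2*Y**2 ↦ -2·1·36·1 = -72
  3*Y*Z ↦ 3·1·6·2 = 36
Sum: F(5, 6, 2) = (50) + (30) + (-30) + (-72) + (36) = 14.
Reducing mod 7: 14 ≡ 0 (mod 7).
Since F(a, b, c) ≡ 0 (mod 7), P lies on the curve.


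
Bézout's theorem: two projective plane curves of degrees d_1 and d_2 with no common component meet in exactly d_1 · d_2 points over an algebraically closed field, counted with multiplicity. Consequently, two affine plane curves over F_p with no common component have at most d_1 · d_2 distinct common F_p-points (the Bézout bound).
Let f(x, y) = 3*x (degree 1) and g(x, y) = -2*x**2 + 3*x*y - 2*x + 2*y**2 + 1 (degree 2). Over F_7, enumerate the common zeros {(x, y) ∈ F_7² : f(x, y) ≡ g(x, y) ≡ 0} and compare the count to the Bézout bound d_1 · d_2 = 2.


Common zeros: ∅; count = 0; Bézout bound = 2.

deg(f) = 1, deg(g) = 2, so Bézout bound = 2.
Scan x ∈ F_7. For each x, list the y ∈ F_7 with f(x, y) ≡ 0 and those with g(x, y) ≡ 0 (mod 7); the common zeros in that column are the intersection.
  x = 0: f ≡ 0 at y ∈ {0, 1, 2, 3, 4, 5, 6}; g ≡ 0 at y ∈ ∅; common: ∅.
  x = 1: f ≡ 0 at y ∈ ∅; g ≡ 0 at y ∈ ∅; common: ∅.
  x = 2: f ≡ 0 at y ∈ ∅; g ≡ 0 at y ∈ ∅; common: ∅.
  x = 3: f ≡ 0 at y ∈ ∅; g ≡ 0 at y ∈ ∅; common: ∅.
  x = 4: f ≡ 0 at y ∈ ∅; g ≡ 0 at y ∈ {2, 6}; common: ∅.
  x = 5: f ≡ 0 at y ∈ ∅; g ≡ 0 at y ∈ {1, 2}; common: ∅.
  x = 6: f ≡ 0 at y ∈ ∅; g ≡ 0 at y ∈ {1, 4}; common: ∅.
Collecting: common zeros = ∅, so the count is 0.
Comparison with the Bézout bound: 0 ≤ 2 = deg(f)·deg(g), as expected for curves with no common component (the affine F_7-count falls short of the bound because intersections may lie at infinity, over extension fields, or carry multiplicity).


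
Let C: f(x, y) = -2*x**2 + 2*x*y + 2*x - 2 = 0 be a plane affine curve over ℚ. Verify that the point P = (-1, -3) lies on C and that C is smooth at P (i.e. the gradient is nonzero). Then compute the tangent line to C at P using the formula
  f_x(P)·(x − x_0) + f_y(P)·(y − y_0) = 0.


Tangent line at P: -2*y - 6 = 0.

Step 1: f(-1, -3) = 0, so P lies on C.
Step 2: partial derivatives
  f_x(x, y) = -4*x + 2*y + 2, f_y(x, y) = 2*x.
  f_x(P) = 0, f_y(P) = -2 (gradient nonzero, so P is smooth).
Step 3: tangent line at P: 0·(x − -1) + -2·(y − -3) = 0.
Expanding: -2*y - 6 = 0.


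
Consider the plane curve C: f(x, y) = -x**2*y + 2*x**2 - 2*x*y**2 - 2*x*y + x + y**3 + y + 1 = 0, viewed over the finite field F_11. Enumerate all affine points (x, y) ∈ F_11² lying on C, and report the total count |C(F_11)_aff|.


Affine F_11-points: {(0, 2), (1, 2), (2, 0), (2, 2), (3, 0), (3, 2), (3, 4), (4, 2), (4, 3), (5, 2), (5, 4), (6, 2), (6, 3), (6, 7), (7, 2), (7, 5), (7, 7), (8, 2), (9, 2), (10, 2), (10, 5)}; count = 21.

For each of the 121 pairs (x, y) ∈ F_11², evaluate f(x, y) mod 11. Record the zeros.
  x = 0: [0↦1, 1↦3, 2↦0, 3↦9, 4↦3, 5↦10, 6↦3, 7↦10, 8↦4, 9↦2, 10↦10]  zeros at y ∈ {2}
  x = 1: [0↦4, 1↦1, 2↦0, 3↦7, 4↦6, 5↦3, 6↦4, 7↦4, 8↦9, 9↦3, 10↦3]  zeros at y ∈ {2}
  x = 2: [0↦0, 1↦1, 2↦0, 3↦3, 4↦5, 5↦1, 6↦8, 7↦10, 8↦2, 9↦1, 10↦2]  zeros at y ∈ {0, 2}
  x = 3: [0↦0, 1↦3, 2↦0, 3↦8, 4↦0, 5↦4, 6↦4, 7↦6, 8↦5, 9↦7, 10↦7]  zeros at y ∈ {0, 2, 4}
  x = 4: [0↦4, 1↦7, 2↦0, 3↦0, 4↦2, 5↦1, 6↦3, 7↦3, 8↦7, 9↦10, 10↦7]  zeros at y ∈ {2, 3}
  x = 5: [0↦1, 1↦2, 2↦0, 3↦1, 4↦0, 5↦3, 6↦5, 7↦1, 8↦8, 9↦10, 10↦2]  zeros at y ∈ {2, 4}
  x = 6: [0↦2, 1↦10, 2↦0, 3↦0, 4↦5, 5↦10, 6↦10, 7↦0, 8↦8, 9↦7, 10↦3]  zeros at y ∈ {2, 3, 7}
  x = 7: [0↦7, 1↦9, 2↦0, 3↦8, 4↦6, 5↦0, 6↦7, 7↦0, 8↦7, 9↦1, 10↦10]  zeros at y ∈ {2, 5, 7}
  x = 8: [0↦5, 1↦10, 2↦0, 3↦3, 4↦3, 5↦6, 6↦7, 7↦1, 8↦5, 9↦3, 10↦1]  zeros at y ∈ {2}
  x = 9: [0↦7, 1↦2, 2↦0, 3↦7, 4↦7, 5↦6, 6↦10, 7↦3, 8↦2, 9↦2, 10↦9]  zeros at y ∈ {2}
  x = 10: [0↦2, 1↦7, 2↦0, 3↦9, 4↦7, 5↦0, 6↦5, 7↦6, 8↦9, 9↦9, 10↦1]  zeros at y ∈ {2, 5}
Collecting zeros: affine points = {(0, 2), (1, 2), (2, 0), (2, 2), (3, 0), (3, 2), (3, 4), (4, 2), (4, 3), (5, 2), (5, 4), (6, 2), (6, 3), (6, 7), (7, 2), (7, 5), (7, 7), (8, 2), (9, 2), (10, 2), (10, 5)}.
Total count |C(F_11)_aff| = 21.


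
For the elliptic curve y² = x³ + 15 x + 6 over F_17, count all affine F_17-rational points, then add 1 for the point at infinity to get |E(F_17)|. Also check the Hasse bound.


Affine points = {(5, 6), (5, 11), (8, 3), (8, 14), (10, 0), (13, 1), (13, 16), (14, 6), (14, 11), (15, 6), (15, 11)}; affine count = 11; |E(F_17)| = 12.

Discriminant check: Δ ∝ 4a³ + 27b² = 4·15³ + 27·6² = 4·3375 + 27·36 ≡ 5 (mod 17). Nonzero ⇒ E is nonsingular.
For each x ∈ F_17, compute rhs = x³ + 15·x + 6 mod 17, then count y ∈ F_17 with y² ≡ rhs.
  x = 0: rhs = 6, matching y values: none (0 points).
  x = 1: rhs = 5, matching y values: none (0 points).
  x = 2: rhs = 10, matching y values: none (0 points).
  x = 3: rhs = 10, matching y values: none (0 points).
  x = 4: rhs = 11, matching y values: none (0 points).
  x = 5: rhs = 2, matching y values: 6, 11 (2 points).
  x = 6: rhs = 6, matching y values: none (0 points).
  x = 7: rhs = 12, matching y values: none (0 points).
  x = 8: rhs = 9, matching y values: 3, 14 (2 points).
  x = 9: rhs = 3, matching y values: none (0 points).
  x = 10: rhs = 0, matching y values: 0 (1 points).
  x = 11: rhs = 6, matching y values: none (0 points).
  x = 12: rhs = 10, matching y values: none (0 points).
  x = 13: rhs = 1, matching y values: 1, 16 (2 points).
  x = 14: rhs = 2, matching y values: 6, 11 (2 points).
  x = 15: rhs = 2, matching y values: 6, 11 (2 points).
  x = 16: rhs = 7, matching y values: none (0 points).
Total affine count: 11.
Full point count |E(F_17)| = 11 + 1 = 12.
Hasse bound: |12 − (17+1)| = |-6| = 6 ≤ 2√17 ≈ 8.2462 ✓.


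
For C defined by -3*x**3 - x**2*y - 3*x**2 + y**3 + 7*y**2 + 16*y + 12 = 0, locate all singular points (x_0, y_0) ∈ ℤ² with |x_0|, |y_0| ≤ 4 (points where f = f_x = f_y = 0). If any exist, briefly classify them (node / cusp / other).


Singular points: {(0, -2)}; classification: node.

Compute partial derivatives:
  f_x = -9*x**2 - 2*x*y - 6*x.
  f_y = -x**2 + 3*y**2 + 14*y + 16.
Scan x_0 ∈ {−4, ..., 4}. For each x_0, f_y(x_0, y) is a polynomial in y; find its integer roots y ∈ {−4, ..., 4}, then test f_x and f at those candidates.
  x = -4: f_y(-4, y) = 3*y**2 + 14*y; vanishes at y ∈ {0}. (-4, 0): f_x = -120 ≠ 0.
  x = -3: f_y(-3, y) = 3*y**2 + 14*y + 7; no integer root y with |y| ≤ 4.
  x = -2: f_y(-2, y) = 3*y**2 + 14*y + 12; no integer root y with |y| ≤ 4.
  x = -1: f_y(-1, y) = 3*y**2 + 14*y + 15; vanishes at y ∈ {-3}. (-1, -3): f_x = -9 ≠ 0.
  x = 0: f_y(0, y) = 3*y**2 + 14*y + 16; vanishes at y ∈ {-2}. (0, -2): f_x = 0, f = 0 — SINGULAR.
  x = 1: f_y(1, y) = 3*y**2 + 14*y + 15; vanishes at y ∈ {-3}. (1, -3): f_x = -9 ≠ 0.
  x = 2: f_y(2, y) = 3*y**2 + 14*y + 12; no integer root y with |y| ≤ 4.
  x = 3: f_y(3, y) = 3*y**2 + 14*y + 7; no integer root y with |y| ≤ 4.
  x = 4: f_y(4, y) = 3*y**2 + 14*y; vanishes at y ∈ {0}. (4, 0): f_x = -168 ≠ 0.
Only singular point on the grid: (0, -2).
Classify: substitute x = 0 + u, y = -2 + v and expand: f = -3*u**3 - u**2*v - u**2 + v**3 + v**2.
No constant or linear terms (consistent with a singular point). Quadratic part: -u**2 + v**2. Cubic part: -3*u**3 - u**2*v + v**3.
The quadratic part v**2 - u**2 = (v − u)(v + u) splits into two distinct linear factors, so there are two distinct tangent lines y − -2 = ±(x − 0) — this is a node (ordinary double point).
Classification: node.


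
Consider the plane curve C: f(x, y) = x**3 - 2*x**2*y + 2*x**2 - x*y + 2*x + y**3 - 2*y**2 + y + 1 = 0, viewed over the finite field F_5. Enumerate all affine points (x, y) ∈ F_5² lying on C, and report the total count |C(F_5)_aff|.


Affine F_5-points: {(1, 4), (4, 0), (4, 2)}; count = 3.

For each of the 25 pairs (x, y) ∈ F_5², evaluate f(x, y) mod 5. Record the zeros.
  x = 0: [0↦1, 1↦1, 2↦3, 3↦3, 4↦2]  zeros at y ∈ ∅
  x = 1: [0↦1, 1↦3, 2↦2, 3↦4, 4↦0]  zeros at y ∈ {4}
  x = 2: [0↦1, 1↦1, 2↦3, 3↦3, 4↦2]  zeros at y ∈ ∅
  x = 3: [0↦2, 1↦1, 2↦2, 3↦1, 4↦4]  zeros at y ∈ ∅
  x = 4: [0↦0, 1↦4, 2↦0, 3↦4, 4↦2]  zeros at y ∈ {0, 2}
Collecting zeros: affine points = {(1, 4), (4, 0), (4, 2)}.
Total count |C(F_5)_aff| = 3.


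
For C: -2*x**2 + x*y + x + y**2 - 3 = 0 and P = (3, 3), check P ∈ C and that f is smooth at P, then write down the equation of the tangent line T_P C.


Tangent line at P: -8*x + 9*y - 3 = 0.

Step 1: f(3, 3) = 0, so P lies on C.
Step 2: partial derivatives
  f_x(x, y) = -4*x + y + 1, f_y(x, y) = x + 2*y.
  f_x(P) = -8, f_y(P) = 9 (gradient nonzero, so P is smooth).
Step 3: tangent line at P: -8·(x − 3) + 9·(y − 3) = 0.
Expanding: -8*x + 9*y - 3 = 0.


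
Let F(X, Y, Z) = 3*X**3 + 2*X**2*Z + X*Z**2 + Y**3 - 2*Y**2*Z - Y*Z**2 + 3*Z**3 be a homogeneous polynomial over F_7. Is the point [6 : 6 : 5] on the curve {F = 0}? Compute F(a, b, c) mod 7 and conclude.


F(6,6,5) ≡ 0 (mod 7); P is on the curve.

Evaluate F(6, 6, 5) term-by-term (mod 7).
  3*X**3 ↦ 3·216·1·1 = 648
  2*X**2*Z ↦ 2·36·1·5 = 360
  X*Z**2 ↦ 1·6·1·25 = 150
  Y**3 ↦ 1·1·216·1 = 216
  -2*Y**2*Z ↦ -2·1·36·5 = -360
  -Y*Z**2 ↦ -1·1·6·25 = -150
  3*Z**3 ↦ 3·1·1·125 = 375
Sum: F(6, 6, 5) = (648) + (360) + (150) + (216) + (-360) + (-150) + (375) = 1239.
Reducing mod 7: 1239 ≡ 0 (mod 7).
Since F(a, b, c) ≡ 0 (mod 7), P lies on the curve.


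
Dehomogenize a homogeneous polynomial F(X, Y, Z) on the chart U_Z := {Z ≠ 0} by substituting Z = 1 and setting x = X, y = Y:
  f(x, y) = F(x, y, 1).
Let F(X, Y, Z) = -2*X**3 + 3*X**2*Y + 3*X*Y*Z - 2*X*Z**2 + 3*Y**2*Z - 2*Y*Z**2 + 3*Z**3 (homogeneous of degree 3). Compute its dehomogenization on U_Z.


f(x, y) = -2*x**3 + 3*x**2*y + 3*x*y - 2*x + 3*y**2 - 2*y + 3

On U_Z we set Z = 1. Each monomial c·X^i·Y^j·Z^k in F becomes c·x^i·y^j·1^k = c·x^i·y^j.
Substituting Z = 1: F(X, Y, 1) = -2*x**3 + 3*x**2*y + 3*x*y - 2*x + 3*y**2 - 2*y + 3.
Note: deg(f) ≤ deg(F) = 3; strict inequality happens when F is divisible by Z (lost terms).


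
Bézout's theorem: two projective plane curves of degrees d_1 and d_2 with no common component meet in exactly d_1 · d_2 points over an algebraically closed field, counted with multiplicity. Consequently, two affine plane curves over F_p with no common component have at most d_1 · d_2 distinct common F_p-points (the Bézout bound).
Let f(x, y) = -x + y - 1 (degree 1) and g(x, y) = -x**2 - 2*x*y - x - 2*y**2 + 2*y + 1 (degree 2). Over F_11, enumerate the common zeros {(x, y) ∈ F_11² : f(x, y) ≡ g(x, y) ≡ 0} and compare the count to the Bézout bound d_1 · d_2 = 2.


Common zeros: {(4, 5), (6, 7)}; count = 2; Bézout bound = 2.

deg(f) = 1, deg(g) = 2, so Bézout bound = 2.
Scan x ∈ F_11. For each x, list the y ∈ F_11 with f(x, y) ≡ 0 and those with g(x, y) ≡ 0 (mod 11); the common zeros in that column are the intersection.
  x = 0: f ≡ 0 at y ∈ {1}; g ≡ 0 at y ∈ {3, 9}; common: ∅.
  x = 1: f ≡ 0 at y ∈ {2}; g ≡ 0 at y ∈ {4, 7}; common: ∅.
  x = 2: f ≡ 0 at y ∈ {3}; g ≡ 0 at y ∈ ∅; common: ∅.
  x = 3: f ≡ 0 at y ∈ {4}; g ≡ 0 at y ∈ {0, 9}; common: ∅.
  x = 4: f ≡ 0 at y ∈ {5}; g ≡ 0 at y ∈ {3, 5}; common: {5}.
  x = 5: f ≡ 0 at y ∈ {6}; g ≡ 0 at y ∈ ∅; common: ∅.
  x = 6: f ≡ 0 at y ∈ {7}; g ≡ 0 at y ∈ {7, 10}; common: {7}.
  x = 7: f ≡ 0 at y ∈ {8}; g ≡ 0 at y ∈ {0, 5}; common: ∅.
  x = 8: f ≡ 0 at y ∈ {9}; g ≡ 0 at y ∈ ∅; common: ∅.
  x = 9: f ≡ 0 at y ∈ {10}; g ≡ 0 at y ∈ ∅; common: ∅.
  x = 10: f ≡ 0 at y ∈ {0}; g ≡ 0 at y ∈ ∅; common: ∅.
Collecting: common zeros = {(4, 5), (6, 7)}, so the count is 2.
Comparison with the Bézout bound: 2 ≤ 2 = deg(f)·deg(g), as expected for curves with no common component (the bound is attained).


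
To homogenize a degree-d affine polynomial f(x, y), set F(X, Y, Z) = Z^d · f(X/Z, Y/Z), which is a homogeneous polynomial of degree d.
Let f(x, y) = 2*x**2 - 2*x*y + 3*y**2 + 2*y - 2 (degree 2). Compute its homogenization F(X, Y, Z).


F(X, Y, Z) = 2*X**2 - 2*X*Y + 3*Y**2 + 2*Y*Z - 2*Z**2

deg(f) = 2.
Substitute x = X/Z, y = Y/Z into f, then multiply by Z^2.
  monomial 2·x^2·y^0 ↦ 2·X^2·Y^0·Z^0.
  monomial -2·x^1·y^1 ↦ -2·X^1·Y^1·Z^0.
  monomial 3·x^0·y^2 ↦ 3·X^0·Y^2·Z^0.
  monomial 2·x^0·y^1 ↦ 2·X^0·Y^1·Z^1.
  monomial -2·x^0·y^0 ↦ -2·X^0·Y^0·Z^2.
Collecting: F(X, Y, Z) = 2*X**2 - 2*X*Y + 3*Y**2 + 2*Y*Z - 2*Z**2.


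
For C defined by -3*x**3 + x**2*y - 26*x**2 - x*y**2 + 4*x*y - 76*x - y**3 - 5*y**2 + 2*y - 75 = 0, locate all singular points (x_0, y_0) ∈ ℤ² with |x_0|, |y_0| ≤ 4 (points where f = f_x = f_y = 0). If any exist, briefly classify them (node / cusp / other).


Singular points: {(-3, -1)}; classification: cusp.

Compute partial derivatives:
  f_x = -9*x**2 + 2*x*y - 52*x - y**2 + 4*y - 76.
  f_y = x**2 - 2*x*y + 4*x - 3*y**2 - 10*y + 2.
Scan x_0 ∈ {−4, ..., 4}. For each x_0, f_y(x_0, y) is a polynomial in y; find its integer roots y ∈ {−4, ..., 4}, then test f_x and f at those candidates.
  x = -4: f_y(-4, y) = -3*y**2 - 2*y + 2; no integer root y with |y| ≤ 4.
  x = -3: f_y(-3, y) = -3*y**2 - 4*y - 1; vanishes at y ∈ {-1}. (-3, -1): f_x = 0, f = 0 — SINGULAR.
  x = -2: f_y(-2, y) = -3*y**2 - 6*y - 2; no integer root y with |y| ≤ 4.
  x = -1: f_y(-1, y) = -3*y**2 - 8*y - 1; no integer root y with |y| ≤ 4.
  x = 0: f_y(0, y) = -3*y**2 - 10*y + 2; no integer root y with |y| ≤ 4.
  x = 1: f_y(1, y) = -3*y**2 - 12*y + 7; no integer root y with |y| ≤ 4.
  x = 2: f_y(2, y) = -3*y**2 - 14*y + 14; no integer root y with |y| ≤ 4.
  x = 3: f_y(3, y) = -3*y**2 - 16*y + 23; no integer root y with |y| ≤ 4.
  x = 4: f_y(4, y) = -3*y**2 - 18*y + 34; no integer root y with |y| ≤ 4.
Only singular point on the grid: (-3, -1).
Classify: substitute x = -3 + u, y = -1 + v and expand: f = -3*u**3 + u**2*v - u*v**2 - v**3 + v**2.
No constant or linear terms (consistent with a singular point). Quadratic part: v**2. Cubic part: -3*u**3 + u**2*v - u*v**2 - v**3.
The quadratic part v**2 is a perfect square, so there is a single (double) tangent line v = 0, i.e. y = -1. Restricting the cubic part to that line (v = 0) leaves -3*u**3 ≠ 0, so f is not divisible by v and the branch is v² ≈ 3*u**3 to lowest order — this is a cusp.
Classification: cusp.


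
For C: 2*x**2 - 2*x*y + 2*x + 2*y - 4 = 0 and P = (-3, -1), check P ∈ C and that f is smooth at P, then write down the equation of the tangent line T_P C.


Tangent line at P: -8*x + 8*y - 16 = 0.

Step 1: f(-3, -1) = 0, so P lies on C.
Step 2: partial derivatives
  f_x(x, y) = 4*x - 2*y + 2, f_y(x, y) = 2 - 2*x.
  f_x(P) = -8, f_y(P) = 8 (gradient nonzero, so P is smooth).
Step 3: tangent line at P: -8·(x − -3) + 8·(y − -1) = 0.
Expanding: -8*x + 8*y - 16 = 0.


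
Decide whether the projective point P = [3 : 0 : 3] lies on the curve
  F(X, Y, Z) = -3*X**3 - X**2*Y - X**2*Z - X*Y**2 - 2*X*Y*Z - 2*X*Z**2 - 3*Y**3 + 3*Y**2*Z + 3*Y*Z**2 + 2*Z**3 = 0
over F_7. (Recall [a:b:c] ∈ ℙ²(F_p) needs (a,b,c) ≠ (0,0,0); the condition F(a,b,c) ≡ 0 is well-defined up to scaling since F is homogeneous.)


F(3,0,3) ≡ 4 (mod 7); P is NOT on the curve.

Evaluate F(3, 0, 3) term-by-term (mod 7).
  -3*X**3 ↦ -3·27·1·1 = -81
  -X**2*Y ↦ -1·9·0·1 = 0
  -X**2*Z ↦ -1·9·1·3 = -27
  -X*Y**2 ↦ -1·3·0·1 = 0
  -2*X*Y*Z ↦ -2·3·0·3 = 0
  -2*X*Z**2 ↦ -2·3·1·9 = -54
  -3*Y**3 ↦ -3·1·0·1 = 0
  3*Y**2*Z ↦ 3·1·0·3 = 0
  3*Y*Z**2 ↦ 3·1·0·9 = 0
  2*Z**3 ↦ 2·1·1·27 = 54
Sum: F(3, 0, 3) = (-81) + (0) + (-27) + (0) + (0) + (-54) + (0) + (0) + (0) + (54) = -108.
Reducing mod 7: -108 ≡ 4 (mod 7).
Since F(a, b, c) ≡ 4 ≠ 0 (mod 7), P does NOT lie on the curve.


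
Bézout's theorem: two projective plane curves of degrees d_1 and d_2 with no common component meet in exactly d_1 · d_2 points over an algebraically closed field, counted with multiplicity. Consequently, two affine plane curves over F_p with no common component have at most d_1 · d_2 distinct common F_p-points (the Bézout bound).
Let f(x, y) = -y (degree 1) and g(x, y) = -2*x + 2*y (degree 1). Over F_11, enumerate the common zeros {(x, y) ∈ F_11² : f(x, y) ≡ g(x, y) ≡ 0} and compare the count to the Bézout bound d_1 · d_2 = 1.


Common zeros: {(0, 0)}; count = 1; Bézout bound = 1.

deg(f) = 1, deg(g) = 1, so Bézout bound = 1.
Scan x ∈ F_11. For each x, list the y ∈ F_11 with f(x, y) ≡ 0 and those with g(x, y) ≡ 0 (mod 11); the common zeros in that column are the intersection.
  x = 0: f ≡ 0 at y ∈ {0}; g ≡ 0 at y ∈ {0}; common: {0}.
  x = 1: f ≡ 0 at y ∈ {0}; g ≡ 0 at y ∈ {1}; common: ∅.
  x = 2: f ≡ 0 at y ∈ {0}; g ≡ 0 at y ∈ {2}; common: ∅.
  x = 3: f ≡ 0 at y ∈ {0}; g ≡ 0 at y ∈ {3}; common: ∅.
  x = 4: f ≡ 0 at y ∈ {0}; g ≡ 0 at y ∈ {4}; common: ∅.
  x = 5: f ≡ 0 at y ∈ {0}; g ≡ 0 at y ∈ {5}; common: ∅.
  x = 6: f ≡ 0 at y ∈ {0}; g ≡ 0 at y ∈ {6}; common: ∅.
  x = 7: f ≡ 0 at y ∈ {0}; g ≡ 0 at y ∈ {7}; common: ∅.
  x = 8: f ≡ 0 at y ∈ {0}; g ≡ 0 at y ∈ {8}; common: ∅.
  x = 9: f ≡ 0 at y ∈ {0}; g ≡ 0 at y ∈ {9}; common: ∅.
  x = 10: f ≡ 0 at y ∈ {0}; g ≡ 0 at y ∈ {10}; common: ∅.
Collecting: common zeros = {(0, 0)}, so the count is 1.
Comparison with the Bézout bound: 1 ≤ 1 = deg(f)·deg(g), as expected for curves with no common component (the bound is attained).
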